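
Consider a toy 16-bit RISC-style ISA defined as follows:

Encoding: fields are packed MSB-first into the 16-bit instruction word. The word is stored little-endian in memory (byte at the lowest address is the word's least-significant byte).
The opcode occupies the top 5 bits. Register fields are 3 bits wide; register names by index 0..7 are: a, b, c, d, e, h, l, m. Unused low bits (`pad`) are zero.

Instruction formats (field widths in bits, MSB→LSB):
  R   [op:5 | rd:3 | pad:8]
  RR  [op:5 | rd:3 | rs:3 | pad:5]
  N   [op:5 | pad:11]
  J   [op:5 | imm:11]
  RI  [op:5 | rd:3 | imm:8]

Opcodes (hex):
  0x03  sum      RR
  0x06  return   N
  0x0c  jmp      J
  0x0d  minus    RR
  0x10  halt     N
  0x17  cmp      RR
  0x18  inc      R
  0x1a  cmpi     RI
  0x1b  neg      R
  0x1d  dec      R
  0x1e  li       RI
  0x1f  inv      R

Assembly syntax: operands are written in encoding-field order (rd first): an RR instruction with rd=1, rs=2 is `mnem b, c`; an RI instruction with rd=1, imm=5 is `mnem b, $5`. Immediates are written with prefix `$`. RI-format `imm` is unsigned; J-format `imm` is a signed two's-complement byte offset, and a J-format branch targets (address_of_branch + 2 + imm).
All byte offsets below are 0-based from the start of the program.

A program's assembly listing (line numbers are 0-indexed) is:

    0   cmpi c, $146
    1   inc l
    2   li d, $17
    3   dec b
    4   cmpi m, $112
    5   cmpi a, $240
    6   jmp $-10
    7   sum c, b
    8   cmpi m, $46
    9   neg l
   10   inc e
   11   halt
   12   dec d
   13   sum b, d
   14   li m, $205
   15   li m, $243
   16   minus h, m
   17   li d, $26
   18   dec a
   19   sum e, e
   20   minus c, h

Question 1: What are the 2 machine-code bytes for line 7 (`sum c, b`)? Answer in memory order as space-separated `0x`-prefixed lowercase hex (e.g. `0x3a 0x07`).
7. sum fields op=0x3:5|rd=2:3|rs=1:3|pad=0:5 → word 1a20h → 20 1a

0x20 0x1a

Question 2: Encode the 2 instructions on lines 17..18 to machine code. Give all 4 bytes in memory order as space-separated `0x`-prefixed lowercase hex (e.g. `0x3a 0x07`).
0x1a 0xf3 0x00 0xe8

L17: li op=0x1e:5|rd=3:3|imm=26:8 ⇒ 0xf31a ⇒ little 1a f3
L18: dec op=0x1d:5|rd=0:3|pad=0:8 ⇒ 0xe800 ⇒ little 00 e8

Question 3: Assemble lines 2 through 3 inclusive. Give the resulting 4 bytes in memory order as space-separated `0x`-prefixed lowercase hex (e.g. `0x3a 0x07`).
2. li fields op=0x1e:5|rd=3:3|imm=17:8 → word f311h → 11 f3
3. dec fields op=0x1d:5|rd=1:3|pad=0:8 → word e900h → 00 e9

0x11 0xf3 0x00 0xe9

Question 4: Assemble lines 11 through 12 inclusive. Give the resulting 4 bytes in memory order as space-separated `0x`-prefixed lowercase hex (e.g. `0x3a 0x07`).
11. halt fields op=0x10:5|pad=0:11 → word 8000h → 00 80
12. dec fields op=0x1d:5|rd=3:3|pad=0:8 → word eb00h → 00 eb

0x00 0x80 0x00 0xeb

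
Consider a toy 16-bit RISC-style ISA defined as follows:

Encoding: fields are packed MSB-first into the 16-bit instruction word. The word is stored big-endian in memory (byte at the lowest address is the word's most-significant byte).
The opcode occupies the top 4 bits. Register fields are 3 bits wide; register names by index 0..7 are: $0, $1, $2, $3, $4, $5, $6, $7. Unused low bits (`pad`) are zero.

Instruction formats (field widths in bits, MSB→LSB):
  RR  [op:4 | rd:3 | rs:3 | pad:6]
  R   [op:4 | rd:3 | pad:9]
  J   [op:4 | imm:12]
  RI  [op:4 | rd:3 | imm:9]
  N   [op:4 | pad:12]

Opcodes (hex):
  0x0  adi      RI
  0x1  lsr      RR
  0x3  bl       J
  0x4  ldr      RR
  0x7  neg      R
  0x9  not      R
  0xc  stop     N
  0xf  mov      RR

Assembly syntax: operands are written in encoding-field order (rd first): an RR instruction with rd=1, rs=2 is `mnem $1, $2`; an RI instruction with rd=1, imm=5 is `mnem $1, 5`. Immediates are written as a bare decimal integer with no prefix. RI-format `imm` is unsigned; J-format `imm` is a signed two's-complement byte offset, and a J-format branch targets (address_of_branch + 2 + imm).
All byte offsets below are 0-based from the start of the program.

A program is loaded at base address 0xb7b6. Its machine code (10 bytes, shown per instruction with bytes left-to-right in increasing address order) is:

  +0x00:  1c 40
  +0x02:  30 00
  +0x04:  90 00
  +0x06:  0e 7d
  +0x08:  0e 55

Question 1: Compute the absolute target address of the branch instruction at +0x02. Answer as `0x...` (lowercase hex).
0xb7ba

[02] 30 00 → 0x3000
  top 4b → 0x3 → bl [J]
  imm@[11:0]=0x0 ⇒ 0
  target = base 0xb7b6 + off 0x02 + 2 + imm 0 = 0xb7ba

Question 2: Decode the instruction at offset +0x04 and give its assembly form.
+0x04: 90 00 ⇒ word 0x9000 (big)
  op=0x9000>>12=0x9 ⇒ not (R)
  rd: (w>>9)&0x7=0x0 → $0

not $0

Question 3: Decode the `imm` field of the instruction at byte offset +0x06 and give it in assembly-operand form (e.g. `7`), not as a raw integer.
125

off 0x06: read 0e 7d as big → 0x0e7d
  top 4b → 0x0 → adi [RI]
  rd: (w>>9)&0x7=0x7 → $7
  imm: (w>>0)&0x1ff=0x7d → 125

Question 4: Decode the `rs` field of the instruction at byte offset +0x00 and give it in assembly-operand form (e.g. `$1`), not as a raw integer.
[00] 1c 40 → 0x1c40
  top 4b → 0x1 → lsr [RR]
  rd@[11:9]=0x6 ⇒ $6
  rs@[8:6]=0x1 ⇒ $1

$1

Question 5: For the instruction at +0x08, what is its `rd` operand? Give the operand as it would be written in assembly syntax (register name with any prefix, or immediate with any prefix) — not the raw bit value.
$7

off 0x08: read 0e 55 as big → 0x0e55
  op=0x0e55>>12=0x0 ⇒ adi (RI)
  rd@[11:9]=0x7 ⇒ $7
  imm@[8:0]=0x55 ⇒ 85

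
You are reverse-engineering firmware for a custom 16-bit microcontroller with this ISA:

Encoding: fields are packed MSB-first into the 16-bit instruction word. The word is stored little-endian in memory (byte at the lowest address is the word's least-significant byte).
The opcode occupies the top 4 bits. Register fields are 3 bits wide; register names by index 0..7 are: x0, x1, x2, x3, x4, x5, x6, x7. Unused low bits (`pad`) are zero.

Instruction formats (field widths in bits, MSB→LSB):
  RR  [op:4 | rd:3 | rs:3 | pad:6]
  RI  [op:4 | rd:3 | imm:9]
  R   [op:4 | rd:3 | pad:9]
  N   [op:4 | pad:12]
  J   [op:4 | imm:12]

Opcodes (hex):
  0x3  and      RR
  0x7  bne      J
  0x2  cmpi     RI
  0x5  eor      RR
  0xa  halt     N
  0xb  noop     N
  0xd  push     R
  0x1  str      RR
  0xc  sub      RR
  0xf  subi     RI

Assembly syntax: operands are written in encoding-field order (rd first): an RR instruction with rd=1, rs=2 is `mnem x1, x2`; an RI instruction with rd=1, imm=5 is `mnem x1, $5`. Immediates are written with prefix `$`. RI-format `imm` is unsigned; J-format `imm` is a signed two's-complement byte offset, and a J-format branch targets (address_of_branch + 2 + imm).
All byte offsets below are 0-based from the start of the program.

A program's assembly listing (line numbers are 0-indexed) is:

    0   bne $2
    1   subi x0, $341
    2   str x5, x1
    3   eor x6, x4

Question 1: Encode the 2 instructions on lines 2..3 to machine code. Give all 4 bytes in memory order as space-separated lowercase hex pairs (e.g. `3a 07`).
line 2 (str): pack op=0x1:4|rd=5:3|rs=1:3|pad=0:6 = 0x1a40; little→ 40 1a
line 3 (eor): pack op=0x5:4|rd=6:3|rs=4:3|pad=0:6 = 0x5d00; little→ 00 5d

40 1a 00 5d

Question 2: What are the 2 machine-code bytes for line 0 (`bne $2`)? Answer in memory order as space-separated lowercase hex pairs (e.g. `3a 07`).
02 70

line 0 (bne): pack op=0x7:4|imm=2:12 = 0x7002; little→ 02 70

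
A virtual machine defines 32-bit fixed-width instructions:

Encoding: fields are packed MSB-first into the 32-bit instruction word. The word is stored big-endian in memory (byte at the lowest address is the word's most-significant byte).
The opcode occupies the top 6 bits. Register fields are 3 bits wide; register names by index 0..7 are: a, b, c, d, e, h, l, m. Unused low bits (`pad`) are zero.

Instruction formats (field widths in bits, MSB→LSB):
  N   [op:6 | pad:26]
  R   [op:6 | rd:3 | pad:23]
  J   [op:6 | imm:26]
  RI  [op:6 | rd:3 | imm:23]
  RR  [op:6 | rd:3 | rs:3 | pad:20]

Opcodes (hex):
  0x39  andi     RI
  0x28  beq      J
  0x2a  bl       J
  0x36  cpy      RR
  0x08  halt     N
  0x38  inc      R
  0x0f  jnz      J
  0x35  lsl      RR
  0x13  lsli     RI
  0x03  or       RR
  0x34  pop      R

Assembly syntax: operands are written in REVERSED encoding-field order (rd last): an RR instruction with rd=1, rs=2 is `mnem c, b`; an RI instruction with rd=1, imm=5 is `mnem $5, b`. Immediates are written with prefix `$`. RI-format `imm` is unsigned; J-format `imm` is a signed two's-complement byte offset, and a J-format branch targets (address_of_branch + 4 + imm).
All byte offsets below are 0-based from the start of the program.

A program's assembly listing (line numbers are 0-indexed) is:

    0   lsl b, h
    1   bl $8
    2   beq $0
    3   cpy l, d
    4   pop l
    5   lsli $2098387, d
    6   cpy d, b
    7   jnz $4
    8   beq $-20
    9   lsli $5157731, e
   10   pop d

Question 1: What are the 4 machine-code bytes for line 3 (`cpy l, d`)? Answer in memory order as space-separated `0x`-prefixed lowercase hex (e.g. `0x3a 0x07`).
L3: cpy op=0x36:6|rd=3:3|rs=6:3|pad=0:20 ⇒ 0xd9e00000 ⇒ big d9 e0 00 00

0xd9 0xe0 0x00 0x00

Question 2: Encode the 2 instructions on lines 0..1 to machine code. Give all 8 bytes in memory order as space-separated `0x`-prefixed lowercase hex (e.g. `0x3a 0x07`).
L0: lsl op=0x35:6|rd=5:3|rs=1:3|pad=0:20 ⇒ 0xd6900000 ⇒ big d6 90 00 00
L1: bl op=0x2a:6|imm=8:26 ⇒ 0xa8000008 ⇒ big a8 00 00 08

0xd6 0x90 0x00 0x00 0xa8 0x00 0x00 0x08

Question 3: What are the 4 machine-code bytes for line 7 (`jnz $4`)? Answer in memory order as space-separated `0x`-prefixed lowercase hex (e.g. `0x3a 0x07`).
0x3c 0x00 0x00 0x04

line 7 (jnz): pack op=0xf:6|imm=4:26 = 0x3c000004; big→ 3c 00 00 04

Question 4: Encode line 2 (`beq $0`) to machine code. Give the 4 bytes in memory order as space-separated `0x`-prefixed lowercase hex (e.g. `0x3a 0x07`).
0xa0 0x00 0x00 0x00

L2: beq op=0x28:6|imm=0:26 ⇒ 0xa0000000 ⇒ big a0 00 00 00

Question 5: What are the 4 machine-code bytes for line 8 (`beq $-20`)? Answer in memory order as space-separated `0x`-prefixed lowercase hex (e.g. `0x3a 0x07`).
8. beq fields op=0x28:6|imm=-20:26 → word a3ffffech → a3 ff ff ec

0xa3 0xff 0xff 0xec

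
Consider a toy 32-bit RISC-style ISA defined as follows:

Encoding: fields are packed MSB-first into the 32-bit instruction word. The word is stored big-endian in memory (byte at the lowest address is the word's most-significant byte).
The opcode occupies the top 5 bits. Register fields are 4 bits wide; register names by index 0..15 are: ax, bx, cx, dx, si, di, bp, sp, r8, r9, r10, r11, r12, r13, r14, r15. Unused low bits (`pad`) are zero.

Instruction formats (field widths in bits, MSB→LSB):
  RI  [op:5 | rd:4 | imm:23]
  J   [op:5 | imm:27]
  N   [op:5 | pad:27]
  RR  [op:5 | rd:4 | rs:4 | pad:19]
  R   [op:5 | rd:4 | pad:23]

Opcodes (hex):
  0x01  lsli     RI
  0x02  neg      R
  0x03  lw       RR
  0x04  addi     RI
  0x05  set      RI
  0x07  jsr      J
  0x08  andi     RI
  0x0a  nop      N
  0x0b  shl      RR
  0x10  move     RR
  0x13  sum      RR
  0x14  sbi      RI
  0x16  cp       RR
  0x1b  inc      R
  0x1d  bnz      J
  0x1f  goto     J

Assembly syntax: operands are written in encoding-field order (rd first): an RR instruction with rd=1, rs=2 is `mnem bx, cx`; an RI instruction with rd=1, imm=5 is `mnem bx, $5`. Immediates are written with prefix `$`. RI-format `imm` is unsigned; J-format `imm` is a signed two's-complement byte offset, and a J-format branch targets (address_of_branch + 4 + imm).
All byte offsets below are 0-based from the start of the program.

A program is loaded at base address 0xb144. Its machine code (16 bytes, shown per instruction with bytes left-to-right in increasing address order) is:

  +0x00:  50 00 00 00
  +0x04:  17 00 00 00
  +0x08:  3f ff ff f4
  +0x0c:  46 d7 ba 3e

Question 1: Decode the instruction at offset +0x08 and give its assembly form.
+0x08: 3f ff ff f4 ⇒ word 0x3ffffff4 (big)
  opcode bits[31:27]=0x7: jsr/J
  imm@[26:0]=0x7fffff4 (s27→-12) ⇒ $-12

jsr $-12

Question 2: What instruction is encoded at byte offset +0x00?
[00] 50 00 00 00 → 0x50000000
  opcode bits[31:27]=0xa: nop/N

nop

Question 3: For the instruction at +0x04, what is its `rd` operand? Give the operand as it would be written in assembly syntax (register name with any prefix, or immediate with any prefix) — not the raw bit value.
r14

off 0x04: read 17 00 00 00 as big → 0x17000000
  op=0x17000000>>27=0x2 ⇒ neg (R)
  rd@[26:23]=0xe ⇒ r14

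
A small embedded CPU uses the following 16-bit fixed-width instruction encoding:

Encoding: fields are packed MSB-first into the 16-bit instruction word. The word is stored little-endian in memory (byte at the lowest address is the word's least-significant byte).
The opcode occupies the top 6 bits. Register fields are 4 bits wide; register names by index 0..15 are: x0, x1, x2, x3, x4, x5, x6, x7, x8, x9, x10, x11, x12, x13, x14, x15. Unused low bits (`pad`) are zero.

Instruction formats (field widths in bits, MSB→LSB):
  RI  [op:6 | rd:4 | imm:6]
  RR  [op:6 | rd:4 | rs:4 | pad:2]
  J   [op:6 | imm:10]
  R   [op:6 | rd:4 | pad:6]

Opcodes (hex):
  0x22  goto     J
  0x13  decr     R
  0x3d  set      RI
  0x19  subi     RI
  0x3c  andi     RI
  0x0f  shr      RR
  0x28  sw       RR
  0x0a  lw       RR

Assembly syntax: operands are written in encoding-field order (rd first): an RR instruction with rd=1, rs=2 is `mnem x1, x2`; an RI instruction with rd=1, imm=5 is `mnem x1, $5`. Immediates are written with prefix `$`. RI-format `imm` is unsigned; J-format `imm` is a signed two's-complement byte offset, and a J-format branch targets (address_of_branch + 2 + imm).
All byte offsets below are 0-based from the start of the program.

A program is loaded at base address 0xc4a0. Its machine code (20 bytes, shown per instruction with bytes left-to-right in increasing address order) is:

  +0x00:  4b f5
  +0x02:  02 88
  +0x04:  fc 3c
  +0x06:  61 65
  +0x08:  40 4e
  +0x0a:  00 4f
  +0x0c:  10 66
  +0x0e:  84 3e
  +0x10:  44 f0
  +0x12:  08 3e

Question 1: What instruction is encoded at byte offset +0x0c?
subi x8, $16

[0c] 10 66 → 0x6610
  top 6b → 0x19 → subi [RI]
  rd: (w>>6)&0xf=0x8 → x8
  imm: (w>>0)&0x3f=0x10 → $16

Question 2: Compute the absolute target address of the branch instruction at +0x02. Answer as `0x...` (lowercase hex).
0xc4a6

off 0x02: read 02 88 as little → 0x8802
  op=0x8802>>10=0x22 ⇒ goto (J)
  imm: (w>>0)&0x3ff=0x2 → $2
  target = base 0xc4a0 + off 0x02 + 2 + imm 2 = 0xc4a6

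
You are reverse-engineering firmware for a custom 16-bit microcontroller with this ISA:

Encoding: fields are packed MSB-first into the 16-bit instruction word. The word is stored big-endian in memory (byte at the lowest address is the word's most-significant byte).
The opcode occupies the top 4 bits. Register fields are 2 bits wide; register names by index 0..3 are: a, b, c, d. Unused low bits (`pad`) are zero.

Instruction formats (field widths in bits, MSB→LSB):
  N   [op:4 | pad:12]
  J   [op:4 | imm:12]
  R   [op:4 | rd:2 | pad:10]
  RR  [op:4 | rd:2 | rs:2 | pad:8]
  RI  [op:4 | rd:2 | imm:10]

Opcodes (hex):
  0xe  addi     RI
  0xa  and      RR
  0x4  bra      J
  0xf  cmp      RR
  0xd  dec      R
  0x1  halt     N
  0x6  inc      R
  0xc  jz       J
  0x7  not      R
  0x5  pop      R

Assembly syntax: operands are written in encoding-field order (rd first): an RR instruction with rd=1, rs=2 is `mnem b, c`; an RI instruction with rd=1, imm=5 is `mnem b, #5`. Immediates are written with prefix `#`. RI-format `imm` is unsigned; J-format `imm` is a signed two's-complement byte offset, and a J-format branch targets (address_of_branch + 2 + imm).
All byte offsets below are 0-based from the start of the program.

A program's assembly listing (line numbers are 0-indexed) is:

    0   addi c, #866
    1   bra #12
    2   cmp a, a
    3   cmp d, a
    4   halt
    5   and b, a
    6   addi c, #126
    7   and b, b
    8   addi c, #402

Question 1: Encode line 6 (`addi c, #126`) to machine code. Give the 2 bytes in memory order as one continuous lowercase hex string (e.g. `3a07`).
e87e

line 6 (addi): pack op=0xe:4|rd=2:2|imm=126:10 = 0xe87e; big→ e8 7e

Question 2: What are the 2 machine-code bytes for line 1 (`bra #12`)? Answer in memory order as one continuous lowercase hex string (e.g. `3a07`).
400c

L1: bra op=0x4:4|imm=12:12 ⇒ 0x400c ⇒ big 40 0c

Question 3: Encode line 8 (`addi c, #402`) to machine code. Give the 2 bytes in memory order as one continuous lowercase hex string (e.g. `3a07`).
line 8 (addi): pack op=0xe:4|rd=2:2|imm=402:10 = 0xe992; big→ e9 92

e992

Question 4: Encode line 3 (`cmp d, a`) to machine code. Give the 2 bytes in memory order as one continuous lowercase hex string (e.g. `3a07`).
line 3 (cmp): pack op=0xf:4|rd=3:2|rs=0:2|pad=0:8 = 0xfc00; big→ fc 00

fc00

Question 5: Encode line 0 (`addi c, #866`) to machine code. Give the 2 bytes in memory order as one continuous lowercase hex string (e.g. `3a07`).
eb62

L0: addi op=0xe:4|rd=2:2|imm=866:10 ⇒ 0xeb62 ⇒ big eb 62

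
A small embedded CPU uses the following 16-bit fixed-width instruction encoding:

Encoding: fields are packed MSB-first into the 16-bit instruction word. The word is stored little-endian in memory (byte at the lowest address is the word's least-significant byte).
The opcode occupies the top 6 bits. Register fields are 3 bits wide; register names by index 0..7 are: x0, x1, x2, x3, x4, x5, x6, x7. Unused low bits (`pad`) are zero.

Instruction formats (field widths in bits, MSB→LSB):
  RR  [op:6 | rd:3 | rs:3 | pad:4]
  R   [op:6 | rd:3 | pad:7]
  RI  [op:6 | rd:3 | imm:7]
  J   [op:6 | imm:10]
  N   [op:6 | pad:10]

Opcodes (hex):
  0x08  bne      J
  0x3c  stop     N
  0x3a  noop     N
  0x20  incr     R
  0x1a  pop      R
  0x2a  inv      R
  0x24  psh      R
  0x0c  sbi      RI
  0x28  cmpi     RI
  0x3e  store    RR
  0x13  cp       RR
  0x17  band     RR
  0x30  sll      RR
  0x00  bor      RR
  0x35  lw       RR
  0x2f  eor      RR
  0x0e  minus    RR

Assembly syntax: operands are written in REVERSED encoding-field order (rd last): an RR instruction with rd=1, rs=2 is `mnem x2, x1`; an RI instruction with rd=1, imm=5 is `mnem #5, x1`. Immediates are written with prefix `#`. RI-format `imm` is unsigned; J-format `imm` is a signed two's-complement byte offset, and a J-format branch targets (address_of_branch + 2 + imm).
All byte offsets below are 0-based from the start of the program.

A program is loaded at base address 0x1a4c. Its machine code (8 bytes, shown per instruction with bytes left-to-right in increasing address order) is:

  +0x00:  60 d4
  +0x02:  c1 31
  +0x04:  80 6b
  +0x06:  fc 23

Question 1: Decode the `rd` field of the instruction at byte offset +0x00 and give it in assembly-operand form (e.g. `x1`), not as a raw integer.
x0

[00] 60 d4 → 0xd460
  top 6b → 0x35 → lw [RR]
  rd: (w>>7)&0x7=0x0 → x0
  rs: (w>>4)&0x7=0x6 → x6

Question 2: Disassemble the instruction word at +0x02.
sbi #65, x3

+0x02: c1 31 ⇒ word 0x31c1 (little)
  op=0x31c1>>10=0xc ⇒ sbi (RI)
  [9:7] rd=3 = x3
  [6:0] imm=65 = #65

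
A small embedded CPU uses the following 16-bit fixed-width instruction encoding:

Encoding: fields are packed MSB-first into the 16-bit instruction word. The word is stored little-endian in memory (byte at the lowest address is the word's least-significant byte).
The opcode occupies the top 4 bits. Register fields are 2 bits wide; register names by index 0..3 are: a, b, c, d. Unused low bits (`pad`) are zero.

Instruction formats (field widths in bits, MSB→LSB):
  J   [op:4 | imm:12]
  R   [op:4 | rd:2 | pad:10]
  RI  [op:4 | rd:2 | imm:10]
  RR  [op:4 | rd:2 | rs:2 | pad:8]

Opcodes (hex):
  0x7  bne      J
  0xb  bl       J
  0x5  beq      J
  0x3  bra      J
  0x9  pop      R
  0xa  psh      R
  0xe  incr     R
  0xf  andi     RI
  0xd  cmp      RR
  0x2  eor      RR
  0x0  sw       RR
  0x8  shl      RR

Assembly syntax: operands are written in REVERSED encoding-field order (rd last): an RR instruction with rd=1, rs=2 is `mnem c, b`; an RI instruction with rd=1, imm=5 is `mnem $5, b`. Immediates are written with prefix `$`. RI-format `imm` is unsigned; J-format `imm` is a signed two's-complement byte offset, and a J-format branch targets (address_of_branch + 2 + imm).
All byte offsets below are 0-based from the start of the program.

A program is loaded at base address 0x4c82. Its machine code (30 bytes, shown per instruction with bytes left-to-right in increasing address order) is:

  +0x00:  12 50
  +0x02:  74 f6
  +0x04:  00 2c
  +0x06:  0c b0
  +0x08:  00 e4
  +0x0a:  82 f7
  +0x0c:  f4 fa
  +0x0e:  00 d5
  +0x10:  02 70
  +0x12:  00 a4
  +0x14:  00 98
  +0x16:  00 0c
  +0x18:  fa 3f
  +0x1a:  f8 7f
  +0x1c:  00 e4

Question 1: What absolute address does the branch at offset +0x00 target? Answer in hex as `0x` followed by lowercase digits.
0x4c96

[00] 12 50 → 0x5012
  op=0x5012>>12=0x5 ⇒ beq (J)
  imm@[11:0]=0x12 ⇒ $18
  target = base 0x4c82 + off 0x00 + 2 + imm 18 = 0x4c96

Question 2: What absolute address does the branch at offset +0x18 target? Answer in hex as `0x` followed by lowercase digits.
+0x18: fa 3f ⇒ word 0x3ffa (little)
  opcode bits[15:12]=0x3: bra/J
  imm: (w>>0)&0xfff=0xffa (s12→-6) → $-6
  target = base 0x4c82 + off 0x18 + 2 + imm -6 = 0x4c96

0x4c96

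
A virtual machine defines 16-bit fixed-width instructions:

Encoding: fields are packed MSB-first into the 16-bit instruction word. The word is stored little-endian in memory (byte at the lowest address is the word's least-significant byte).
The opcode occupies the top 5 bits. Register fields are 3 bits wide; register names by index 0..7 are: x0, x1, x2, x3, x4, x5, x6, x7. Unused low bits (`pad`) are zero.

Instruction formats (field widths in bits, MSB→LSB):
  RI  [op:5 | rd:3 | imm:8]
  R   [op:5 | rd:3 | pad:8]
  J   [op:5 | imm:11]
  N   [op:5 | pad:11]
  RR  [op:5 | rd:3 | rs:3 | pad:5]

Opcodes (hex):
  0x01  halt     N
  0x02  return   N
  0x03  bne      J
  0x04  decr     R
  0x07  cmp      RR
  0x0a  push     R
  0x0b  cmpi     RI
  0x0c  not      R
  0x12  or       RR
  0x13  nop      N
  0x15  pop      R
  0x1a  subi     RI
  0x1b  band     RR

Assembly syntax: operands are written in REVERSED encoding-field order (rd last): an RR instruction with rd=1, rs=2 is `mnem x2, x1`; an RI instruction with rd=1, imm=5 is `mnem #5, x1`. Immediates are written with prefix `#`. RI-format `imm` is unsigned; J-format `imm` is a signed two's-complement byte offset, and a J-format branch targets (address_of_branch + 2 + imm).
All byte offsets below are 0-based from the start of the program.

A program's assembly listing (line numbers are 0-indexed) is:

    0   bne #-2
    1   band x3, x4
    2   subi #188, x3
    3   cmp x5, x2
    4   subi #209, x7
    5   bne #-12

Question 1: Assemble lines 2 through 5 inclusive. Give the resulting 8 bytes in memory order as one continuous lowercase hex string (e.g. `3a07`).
2. subi fields op=0x1a:5|rd=3:3|imm=188:8 → word d3bch → bc d3
3. cmp fields op=0x7:5|rd=2:3|rs=5:3|pad=0:5 → word 3aa0h → a0 3a
4. subi fields op=0x1a:5|rd=7:3|imm=209:8 → word d7d1h → d1 d7
5. bne fields op=0x3:5|imm=-12:11 → word 1ff4h → f4 1f

bcd3a03ad1d7f41f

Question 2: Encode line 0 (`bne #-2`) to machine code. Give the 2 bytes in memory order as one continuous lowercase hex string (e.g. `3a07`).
fe1f

0. bne fields op=0x3:5|imm=-2:11 → word 1ffeh → fe 1f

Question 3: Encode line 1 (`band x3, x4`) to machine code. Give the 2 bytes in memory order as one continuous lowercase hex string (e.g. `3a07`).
L1: band op=0x1b:5|rd=4:3|rs=3:3|pad=0:5 ⇒ 0xdc60 ⇒ little 60 dc

60dc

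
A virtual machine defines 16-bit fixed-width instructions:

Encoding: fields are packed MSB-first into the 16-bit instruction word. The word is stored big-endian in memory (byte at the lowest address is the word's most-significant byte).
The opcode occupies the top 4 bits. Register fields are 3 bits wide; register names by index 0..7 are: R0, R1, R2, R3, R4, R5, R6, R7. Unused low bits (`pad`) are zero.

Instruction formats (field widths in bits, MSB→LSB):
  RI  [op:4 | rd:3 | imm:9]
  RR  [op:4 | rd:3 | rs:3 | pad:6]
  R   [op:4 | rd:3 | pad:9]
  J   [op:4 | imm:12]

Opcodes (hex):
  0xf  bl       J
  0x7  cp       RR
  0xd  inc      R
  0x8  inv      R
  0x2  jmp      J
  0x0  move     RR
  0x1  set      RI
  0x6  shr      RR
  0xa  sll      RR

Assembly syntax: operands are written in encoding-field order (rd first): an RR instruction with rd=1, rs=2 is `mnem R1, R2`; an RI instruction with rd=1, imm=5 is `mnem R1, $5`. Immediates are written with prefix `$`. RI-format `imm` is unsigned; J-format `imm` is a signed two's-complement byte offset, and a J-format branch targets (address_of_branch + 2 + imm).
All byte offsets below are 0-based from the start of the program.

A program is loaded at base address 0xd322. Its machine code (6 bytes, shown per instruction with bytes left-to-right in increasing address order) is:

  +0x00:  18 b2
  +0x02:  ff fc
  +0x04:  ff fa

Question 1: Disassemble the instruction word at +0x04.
bl $-6

[04] ff fa → 0xfffa
  top 4b → 0xf → bl [J]
  imm: (w>>0)&0xfff=0xffa (s12→-6) → $-6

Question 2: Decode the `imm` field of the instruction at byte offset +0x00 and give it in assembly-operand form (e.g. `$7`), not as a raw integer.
@+00  big-endian(18 b2) = 0x18b2
  opcode bits[15:12]=0x1: set/RI
  rd: (w>>9)&0x7=0x4 → R4
  imm: (w>>0)&0x1ff=0xb2 → $178

$178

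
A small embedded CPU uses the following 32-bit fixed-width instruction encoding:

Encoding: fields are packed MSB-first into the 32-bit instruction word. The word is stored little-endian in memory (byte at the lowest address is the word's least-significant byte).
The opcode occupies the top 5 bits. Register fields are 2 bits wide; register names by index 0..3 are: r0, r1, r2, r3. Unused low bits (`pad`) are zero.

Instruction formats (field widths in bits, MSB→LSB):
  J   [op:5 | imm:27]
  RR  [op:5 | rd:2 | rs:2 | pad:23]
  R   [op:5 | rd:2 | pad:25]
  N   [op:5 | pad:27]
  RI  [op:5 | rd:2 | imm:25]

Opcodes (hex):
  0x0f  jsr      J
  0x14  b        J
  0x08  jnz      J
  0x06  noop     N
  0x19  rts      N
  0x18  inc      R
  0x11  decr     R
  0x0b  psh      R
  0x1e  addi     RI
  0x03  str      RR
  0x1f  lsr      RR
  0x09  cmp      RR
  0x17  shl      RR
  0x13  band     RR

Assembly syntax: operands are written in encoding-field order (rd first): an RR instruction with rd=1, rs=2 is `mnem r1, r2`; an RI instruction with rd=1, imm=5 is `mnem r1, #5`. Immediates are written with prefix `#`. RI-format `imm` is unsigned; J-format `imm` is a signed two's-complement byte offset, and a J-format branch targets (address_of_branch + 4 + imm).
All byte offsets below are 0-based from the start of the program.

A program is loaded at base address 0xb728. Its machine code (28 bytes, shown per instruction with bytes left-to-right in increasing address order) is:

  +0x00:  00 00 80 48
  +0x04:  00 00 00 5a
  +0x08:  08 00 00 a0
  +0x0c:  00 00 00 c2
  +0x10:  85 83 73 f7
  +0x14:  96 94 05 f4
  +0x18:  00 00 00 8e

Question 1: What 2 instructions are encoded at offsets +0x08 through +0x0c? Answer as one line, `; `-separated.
off 0x08: read 08 00 00 a0 as little → 0xa0000008
  opcode bits[31:27]=0x14: b/J
  [26:0] imm=8 = #8
off 0x0c: read 00 00 00 c2 as little → 0xc2000000
  opcode bits[31:27]=0x18: inc/R
  [26:25] rd=1 = r1

b #8; inc r1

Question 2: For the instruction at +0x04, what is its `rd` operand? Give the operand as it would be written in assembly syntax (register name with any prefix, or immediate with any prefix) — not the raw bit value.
+0x04: 00 00 00 5a ⇒ word 0x5a000000 (little)
  op=0x5a000000>>27=0xb ⇒ psh (R)
  rd@[26:25]=0x1 ⇒ r1

r1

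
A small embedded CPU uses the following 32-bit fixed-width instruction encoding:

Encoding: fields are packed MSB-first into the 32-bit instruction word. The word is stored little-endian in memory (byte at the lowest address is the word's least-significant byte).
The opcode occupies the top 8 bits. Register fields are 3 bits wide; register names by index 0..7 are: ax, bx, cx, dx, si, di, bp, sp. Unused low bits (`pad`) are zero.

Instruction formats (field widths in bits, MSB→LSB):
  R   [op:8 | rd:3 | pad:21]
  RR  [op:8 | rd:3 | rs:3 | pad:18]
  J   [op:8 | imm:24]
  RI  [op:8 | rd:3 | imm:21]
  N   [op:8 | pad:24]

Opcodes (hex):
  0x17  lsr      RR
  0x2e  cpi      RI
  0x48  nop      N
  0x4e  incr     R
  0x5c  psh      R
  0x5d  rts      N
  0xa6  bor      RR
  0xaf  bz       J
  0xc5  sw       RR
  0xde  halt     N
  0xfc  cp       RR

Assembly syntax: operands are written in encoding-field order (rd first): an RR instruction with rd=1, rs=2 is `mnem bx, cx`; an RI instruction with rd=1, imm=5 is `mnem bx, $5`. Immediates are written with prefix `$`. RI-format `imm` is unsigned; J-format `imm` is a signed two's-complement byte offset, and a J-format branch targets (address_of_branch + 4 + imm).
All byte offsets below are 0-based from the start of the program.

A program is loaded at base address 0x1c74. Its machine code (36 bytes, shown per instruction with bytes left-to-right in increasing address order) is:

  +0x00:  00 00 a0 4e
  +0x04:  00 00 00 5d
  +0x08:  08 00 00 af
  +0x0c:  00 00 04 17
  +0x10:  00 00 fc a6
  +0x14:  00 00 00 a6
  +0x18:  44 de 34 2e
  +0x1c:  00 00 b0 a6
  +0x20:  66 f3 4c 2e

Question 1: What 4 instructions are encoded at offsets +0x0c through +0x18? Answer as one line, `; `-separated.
@+0c  little-endian(00 00 04 17) = 0x17040000
  top 8b → 0x17 → lsr [RR]
  [23:21] rd=0 = ax
  [20:18] rs=1 = bx
@+10  little-endian(00 00 fc a6) = 0xa6fc0000
  top 8b → 0xa6 → bor [RR]
  [23:21] rd=7 = sp
  [20:18] rs=7 = sp
@+14  little-endian(00 00 00 a6) = 0xa6000000
  top 8b → 0xa6 → bor [RR]
  [23:21] rd=0 = ax
  [20:18] rs=0 = ax
@+18  little-endian(44 de 34 2e) = 0x2e34de44
  top 8b → 0x2e → cpi [RI]
  [23:21] rd=1 = bx
  [20:0] imm=1367620 = $1367620

lsr ax, bx; bor sp, sp; bor ax, ax; cpi bx, $1367620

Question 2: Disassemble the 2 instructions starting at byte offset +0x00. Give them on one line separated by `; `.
[00] 00 00 a0 4e → 0x4ea00000
  op=0x4ea00000>>24=0x4e ⇒ incr (R)
  [23:21] rd=5 = di
[04] 00 00 00 5d → 0x5d000000
  op=0x5d000000>>24=0x5d ⇒ rts (N)

incr di; rts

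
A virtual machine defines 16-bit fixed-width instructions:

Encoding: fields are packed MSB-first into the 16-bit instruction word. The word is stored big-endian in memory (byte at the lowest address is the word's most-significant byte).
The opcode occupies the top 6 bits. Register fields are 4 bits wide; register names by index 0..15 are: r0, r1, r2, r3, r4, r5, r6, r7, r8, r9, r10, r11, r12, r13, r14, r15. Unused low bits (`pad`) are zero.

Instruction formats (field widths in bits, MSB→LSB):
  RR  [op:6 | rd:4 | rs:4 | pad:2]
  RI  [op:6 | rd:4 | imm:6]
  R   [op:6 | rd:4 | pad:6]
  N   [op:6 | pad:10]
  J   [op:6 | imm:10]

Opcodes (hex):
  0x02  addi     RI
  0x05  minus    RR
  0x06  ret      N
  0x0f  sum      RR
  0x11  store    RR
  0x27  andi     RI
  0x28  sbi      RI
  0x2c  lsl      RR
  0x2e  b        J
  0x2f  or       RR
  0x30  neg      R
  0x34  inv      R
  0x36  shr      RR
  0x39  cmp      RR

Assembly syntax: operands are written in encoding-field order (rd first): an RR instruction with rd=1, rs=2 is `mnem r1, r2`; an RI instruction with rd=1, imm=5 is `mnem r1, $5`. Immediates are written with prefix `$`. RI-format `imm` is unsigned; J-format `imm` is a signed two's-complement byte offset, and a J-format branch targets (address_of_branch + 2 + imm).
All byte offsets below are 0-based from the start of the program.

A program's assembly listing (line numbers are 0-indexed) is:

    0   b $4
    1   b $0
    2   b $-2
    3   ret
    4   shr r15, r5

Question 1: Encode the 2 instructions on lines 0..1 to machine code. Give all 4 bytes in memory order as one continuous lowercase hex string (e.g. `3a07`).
L0: b op=0x2e:6|imm=4:10 ⇒ 0xb804 ⇒ big b8 04
L1: b op=0x2e:6|imm=0:10 ⇒ 0xb800 ⇒ big b8 00

b804b800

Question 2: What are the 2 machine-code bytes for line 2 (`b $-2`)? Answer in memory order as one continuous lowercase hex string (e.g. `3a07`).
bbfe

2. b fields op=0x2e:6|imm=-2:10 → word bbfeh → bb fe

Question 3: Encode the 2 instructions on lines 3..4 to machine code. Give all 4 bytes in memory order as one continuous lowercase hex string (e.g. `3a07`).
L3: ret op=0x6:6|pad=0:10 ⇒ 0x1800 ⇒ big 18 00
L4: shr op=0x36:6|rd=15:4|rs=5:4|pad=0:2 ⇒ 0xdbd4 ⇒ big db d4

1800dbd4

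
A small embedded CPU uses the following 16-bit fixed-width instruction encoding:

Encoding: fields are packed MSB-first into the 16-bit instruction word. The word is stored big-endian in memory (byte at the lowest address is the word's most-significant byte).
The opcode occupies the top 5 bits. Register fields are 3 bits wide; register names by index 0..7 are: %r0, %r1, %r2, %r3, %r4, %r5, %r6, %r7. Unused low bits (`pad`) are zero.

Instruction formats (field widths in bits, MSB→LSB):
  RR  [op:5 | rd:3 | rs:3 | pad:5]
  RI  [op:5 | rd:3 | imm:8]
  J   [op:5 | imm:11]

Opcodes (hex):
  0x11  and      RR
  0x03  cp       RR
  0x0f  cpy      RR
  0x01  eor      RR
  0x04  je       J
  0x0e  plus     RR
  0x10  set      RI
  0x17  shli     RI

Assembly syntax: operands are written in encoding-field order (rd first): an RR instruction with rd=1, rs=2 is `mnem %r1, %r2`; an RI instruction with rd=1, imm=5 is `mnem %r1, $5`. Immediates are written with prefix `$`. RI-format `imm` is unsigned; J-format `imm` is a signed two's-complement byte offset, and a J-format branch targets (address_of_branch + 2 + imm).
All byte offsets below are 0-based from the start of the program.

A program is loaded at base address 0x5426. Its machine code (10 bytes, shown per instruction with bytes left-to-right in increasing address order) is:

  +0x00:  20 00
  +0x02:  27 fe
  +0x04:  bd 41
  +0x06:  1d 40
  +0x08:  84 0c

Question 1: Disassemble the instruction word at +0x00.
@+00  big-endian(20 00) = 0x2000
  top 5b → 0x4 → je [J]
  imm: (w>>0)&0x7ff=0x0 → $0

je $0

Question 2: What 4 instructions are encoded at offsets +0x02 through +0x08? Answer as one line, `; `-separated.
[02] 27 fe → 0x27fe
  top 5b → 0x4 → je [J]
  [10:0] imm=2046 (s11→-2) = $-2
[04] bd 41 → 0xbd41
  top 5b → 0x17 → shli [RI]
  [10:8] rd=5 = %r5
  [7:0] imm=65 = $65
[06] 1d 40 → 0x1d40
  top 5b → 0x3 → cp [RR]
  [10:8] rd=5 = %r5
  [7:5] rs=2 = %r2
[08] 84 0c → 0x840c
  top 5b → 0x10 → set [RI]
  [10:8] rd=4 = %r4
  [7:0] imm=12 = $12

je $-2; shli %r5, $65; cp %r5, %r2; set %r4, $12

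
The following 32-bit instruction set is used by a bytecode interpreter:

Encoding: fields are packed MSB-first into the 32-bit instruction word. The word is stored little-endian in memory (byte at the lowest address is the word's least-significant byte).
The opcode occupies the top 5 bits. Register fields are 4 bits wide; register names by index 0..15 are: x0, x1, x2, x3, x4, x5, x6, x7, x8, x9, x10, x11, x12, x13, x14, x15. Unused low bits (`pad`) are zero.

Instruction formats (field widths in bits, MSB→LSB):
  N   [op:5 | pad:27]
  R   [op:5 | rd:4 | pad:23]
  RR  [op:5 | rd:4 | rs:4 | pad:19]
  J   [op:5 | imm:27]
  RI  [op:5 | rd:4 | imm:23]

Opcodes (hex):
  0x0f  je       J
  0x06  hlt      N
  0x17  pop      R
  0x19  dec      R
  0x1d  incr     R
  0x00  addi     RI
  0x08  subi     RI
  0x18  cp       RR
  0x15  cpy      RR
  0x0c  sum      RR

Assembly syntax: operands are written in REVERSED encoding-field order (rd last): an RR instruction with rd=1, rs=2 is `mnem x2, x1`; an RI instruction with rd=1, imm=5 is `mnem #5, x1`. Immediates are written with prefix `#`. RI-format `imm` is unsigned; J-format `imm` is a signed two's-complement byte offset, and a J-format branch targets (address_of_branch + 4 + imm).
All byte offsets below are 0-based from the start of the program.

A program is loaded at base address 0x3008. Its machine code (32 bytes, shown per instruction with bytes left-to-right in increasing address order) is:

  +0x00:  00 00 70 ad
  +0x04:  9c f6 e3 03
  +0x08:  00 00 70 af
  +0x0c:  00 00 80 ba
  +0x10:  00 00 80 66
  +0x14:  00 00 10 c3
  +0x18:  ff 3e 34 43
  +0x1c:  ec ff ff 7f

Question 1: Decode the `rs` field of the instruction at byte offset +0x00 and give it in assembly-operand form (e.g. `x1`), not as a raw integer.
[00] 00 00 70 ad → 0xad700000
  top 5b → 0x15 → cpy [RR]
  rd: (w>>23)&0xf=0xa → x10
  rs: (w>>19)&0xf=0xe → x14

x14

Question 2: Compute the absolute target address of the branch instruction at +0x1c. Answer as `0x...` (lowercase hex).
off 0x1c: read ec ff ff 7f as little → 0x7fffffec
  opcode bits[31:27]=0xf: je/J
  imm: (w>>0)&0x7ffffff=0x7ffffec (s27→-20) → #-20
  target = base 0x3008 + off 0x1c + 4 + imm -20 = 0x3014

0x3014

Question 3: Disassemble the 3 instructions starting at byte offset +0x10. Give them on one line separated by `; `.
sum x0, x13; cp x2, x6; subi #3423999, x6

off 0x10: read 00 00 80 66 as little → 0x66800000
  top 5b → 0xc → sum [RR]
  rd@[26:23]=0xd ⇒ x13
  rs@[22:19]=0x0 ⇒ x0
off 0x14: read 00 00 10 c3 as little → 0xc3100000
  top 5b → 0x18 → cp [RR]
  rd@[26:23]=0x6 ⇒ x6
  rs@[22:19]=0x2 ⇒ x2
off 0x18: read ff 3e 34 43 as little → 0x43343eff
  top 5b → 0x8 → subi [RI]
  rd@[26:23]=0x6 ⇒ x6
  imm@[22:0]=0x343eff ⇒ #3423999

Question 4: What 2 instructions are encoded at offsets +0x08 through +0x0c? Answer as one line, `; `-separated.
off 0x08: read 00 00 70 af as little → 0xaf700000
  top 5b → 0x15 → cpy [RR]
  rd@[26:23]=0xe ⇒ x14
  rs@[22:19]=0xe ⇒ x14
off 0x0c: read 00 00 80 ba as little → 0xba800000
  top 5b → 0x17 → pop [R]
  rd@[26:23]=0x5 ⇒ x5

cpy x14, x14; pop x5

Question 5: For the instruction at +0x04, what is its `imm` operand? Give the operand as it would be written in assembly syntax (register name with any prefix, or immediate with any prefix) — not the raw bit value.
@+04  little-endian(9c f6 e3 03) = 0x03e3f69c
  top 5b → 0x0 → addi [RI]
  [26:23] rd=7 = x7
  [22:0] imm=6551196 = #6551196

#6551196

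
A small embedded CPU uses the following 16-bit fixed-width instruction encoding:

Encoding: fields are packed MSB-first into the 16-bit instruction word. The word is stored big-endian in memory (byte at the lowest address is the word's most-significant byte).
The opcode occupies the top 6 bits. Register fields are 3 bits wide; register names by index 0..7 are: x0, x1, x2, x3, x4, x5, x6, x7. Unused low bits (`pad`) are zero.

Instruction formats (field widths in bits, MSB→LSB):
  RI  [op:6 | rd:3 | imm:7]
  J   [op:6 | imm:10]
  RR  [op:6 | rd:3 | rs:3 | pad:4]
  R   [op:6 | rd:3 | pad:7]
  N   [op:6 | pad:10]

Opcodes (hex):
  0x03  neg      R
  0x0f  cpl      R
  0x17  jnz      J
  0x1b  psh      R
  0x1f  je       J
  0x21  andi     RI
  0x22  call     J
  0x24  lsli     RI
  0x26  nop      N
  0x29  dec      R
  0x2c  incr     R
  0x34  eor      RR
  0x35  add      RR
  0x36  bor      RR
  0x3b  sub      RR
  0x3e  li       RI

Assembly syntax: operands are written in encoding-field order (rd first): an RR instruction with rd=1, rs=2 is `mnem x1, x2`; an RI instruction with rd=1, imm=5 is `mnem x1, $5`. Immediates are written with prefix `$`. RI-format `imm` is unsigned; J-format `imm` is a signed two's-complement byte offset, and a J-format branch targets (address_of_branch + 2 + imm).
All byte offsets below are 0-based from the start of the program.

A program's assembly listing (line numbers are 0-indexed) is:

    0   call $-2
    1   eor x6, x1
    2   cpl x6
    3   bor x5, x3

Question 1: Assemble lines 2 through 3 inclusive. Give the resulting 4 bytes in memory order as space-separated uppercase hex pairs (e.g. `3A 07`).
3F 00 DA B0

2. cpl fields op=0xf:6|rd=6:3|pad=0:7 → word 3f00h → 3f 00
3. bor fields op=0x36:6|rd=5:3|rs=3:3|pad=0:4 → word dab0h → da b0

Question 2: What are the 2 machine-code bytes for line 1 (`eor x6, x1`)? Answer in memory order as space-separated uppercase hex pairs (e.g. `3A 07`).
D3 10

L1: eor op=0x34:6|rd=6:3|rs=1:3|pad=0:4 ⇒ 0xd310 ⇒ big d3 10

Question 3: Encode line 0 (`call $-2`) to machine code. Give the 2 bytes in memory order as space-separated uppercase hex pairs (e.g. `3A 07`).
L0: call op=0x22:6|imm=-2:10 ⇒ 0x8bfe ⇒ big 8b fe

8B FE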